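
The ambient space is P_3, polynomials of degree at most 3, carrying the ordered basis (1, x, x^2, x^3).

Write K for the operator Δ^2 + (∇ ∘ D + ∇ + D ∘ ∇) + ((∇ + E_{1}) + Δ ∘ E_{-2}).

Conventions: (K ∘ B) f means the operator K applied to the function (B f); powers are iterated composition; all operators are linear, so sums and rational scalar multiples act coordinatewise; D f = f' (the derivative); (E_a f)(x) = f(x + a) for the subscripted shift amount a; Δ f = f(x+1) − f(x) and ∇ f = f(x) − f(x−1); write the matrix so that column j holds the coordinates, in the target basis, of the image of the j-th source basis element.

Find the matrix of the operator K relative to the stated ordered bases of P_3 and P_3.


image of 1: 1
image of x: x + 4
image of x^2: x^2 + 8x + 2
image of x^3: x^3 + 12x^2 + 6x + 10
each image's coordinates form column j of the matrix

the matrix is [[1, 4, 2, 10]; [0, 1, 8, 6]; [0, 0, 1, 12]; [0, 0, 0, 1]] (rows listed top to bottom)


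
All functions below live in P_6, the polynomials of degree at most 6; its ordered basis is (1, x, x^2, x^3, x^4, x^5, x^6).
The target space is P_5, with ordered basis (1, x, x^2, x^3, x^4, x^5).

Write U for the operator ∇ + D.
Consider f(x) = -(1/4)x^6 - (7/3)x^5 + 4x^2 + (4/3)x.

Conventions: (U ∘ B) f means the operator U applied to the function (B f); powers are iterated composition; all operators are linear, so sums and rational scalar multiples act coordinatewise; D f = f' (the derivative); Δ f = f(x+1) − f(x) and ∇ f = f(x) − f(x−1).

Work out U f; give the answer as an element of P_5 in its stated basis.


the result is g(x) = -3x^5 - (235/12)x^4 + (55/3)x^3 - (235/12)x^2 + (157/6)x - 41/12

∇ f = -(3/2)x^5 - (95/12)x^4 + (55/3)x^3 - (235/12)x^2 + (109/6)x - 19/4
D f = -(3/2)x^5 - (35/3)x^4 + 8x + 4/3
(∇ + D) f = -3x^5 - (235/12)x^4 + (55/3)x^3 - (235/12)x^2 + (157/6)x - 41/12


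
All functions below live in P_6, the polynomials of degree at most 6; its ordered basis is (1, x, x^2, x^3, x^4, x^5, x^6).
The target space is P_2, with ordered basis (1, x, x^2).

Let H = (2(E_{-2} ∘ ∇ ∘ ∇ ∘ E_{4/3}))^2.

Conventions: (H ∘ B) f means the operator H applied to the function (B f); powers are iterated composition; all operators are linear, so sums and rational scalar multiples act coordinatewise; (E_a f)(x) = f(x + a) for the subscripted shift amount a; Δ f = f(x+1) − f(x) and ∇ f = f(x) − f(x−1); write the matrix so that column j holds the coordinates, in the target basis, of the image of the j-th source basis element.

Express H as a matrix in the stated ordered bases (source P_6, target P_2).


the matrix is [[0, 0, 0, 0, 96, -1600, 16480]; [0, 0, 0, 0, 0, 480, -9600]; [0, 0, 0, 0, 0, 0, 1440]] (rows listed top to bottom)

image of 1: 0
image of x: 0
image of x^2: 0
image of x^3: 0
image of x^4: 96
image of x^5: 480x - 1600
image of x^6: 1440x^2 - 9600x + 16480
each image's coordinates form column j of the matrix


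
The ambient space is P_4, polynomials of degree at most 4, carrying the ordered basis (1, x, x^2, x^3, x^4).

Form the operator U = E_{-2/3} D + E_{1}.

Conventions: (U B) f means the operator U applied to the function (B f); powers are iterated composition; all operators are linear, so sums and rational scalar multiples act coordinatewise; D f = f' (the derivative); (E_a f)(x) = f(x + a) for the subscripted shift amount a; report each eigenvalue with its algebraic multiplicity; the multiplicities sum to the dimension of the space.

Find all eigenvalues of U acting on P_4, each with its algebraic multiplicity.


image of 1: 1
image of x: x + 2
image of x^2: x^2 + 4x - 1/3
image of x^3: x^3 + 6x^2 - x + 7/3
image of x^4: x^4 + 8x^3 - 2x^2 + (28/3)x - 5/27
the matrix is upper triangular; its diagonal is (1, 1, 1, 1, 1)
for a triangular matrix the eigenvalues are the diagonal entries, with algebraic multiplicity their repetition count

λ = 1 (multiplicity 5)


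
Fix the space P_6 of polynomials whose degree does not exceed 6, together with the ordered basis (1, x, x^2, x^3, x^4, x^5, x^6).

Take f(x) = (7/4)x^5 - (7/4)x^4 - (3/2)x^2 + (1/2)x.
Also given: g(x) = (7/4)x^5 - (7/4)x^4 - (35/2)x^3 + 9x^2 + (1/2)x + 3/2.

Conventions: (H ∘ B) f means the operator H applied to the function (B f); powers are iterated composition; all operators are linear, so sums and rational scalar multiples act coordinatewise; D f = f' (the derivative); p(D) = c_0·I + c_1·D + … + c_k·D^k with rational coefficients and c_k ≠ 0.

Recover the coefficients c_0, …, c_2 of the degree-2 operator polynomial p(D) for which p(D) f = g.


D^0 f = (7/4)x^5 - (7/4)x^4 - (3/2)x^2 + (1/2)x
D^1 f = (35/4)x^4 - 7x^3 - 3x + 1/2
D^2 f = 35x^3 - 21x^2 - 3
matching coefficients of g against c_0 f + c_1 Df + … from the top degree down determines the c_i
solution: c_0 = 1, c_1 = 0, c_2 = -1/2

c_0 = 1, c_1 = 0, c_2 = -1/2


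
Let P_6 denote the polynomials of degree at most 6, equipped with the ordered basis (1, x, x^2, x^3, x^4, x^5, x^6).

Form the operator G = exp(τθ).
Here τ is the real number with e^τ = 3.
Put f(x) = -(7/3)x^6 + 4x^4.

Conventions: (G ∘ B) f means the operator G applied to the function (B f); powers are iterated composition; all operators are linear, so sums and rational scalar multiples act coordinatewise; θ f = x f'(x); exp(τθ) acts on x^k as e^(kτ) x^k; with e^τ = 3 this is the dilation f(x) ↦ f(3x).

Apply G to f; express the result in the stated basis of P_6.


exp(τθ) x^k = e^(kτ) x^k; with e^τ = 3 this sends x^k to 3^k x^k
x^4 ↦ 81 x^4
x^6 ↦ 729 x^6
applying this coordinatewise to f: exp(τθ) f = -1701x^6 + 324x^4

g(x) = -1701x^6 + 324x^4


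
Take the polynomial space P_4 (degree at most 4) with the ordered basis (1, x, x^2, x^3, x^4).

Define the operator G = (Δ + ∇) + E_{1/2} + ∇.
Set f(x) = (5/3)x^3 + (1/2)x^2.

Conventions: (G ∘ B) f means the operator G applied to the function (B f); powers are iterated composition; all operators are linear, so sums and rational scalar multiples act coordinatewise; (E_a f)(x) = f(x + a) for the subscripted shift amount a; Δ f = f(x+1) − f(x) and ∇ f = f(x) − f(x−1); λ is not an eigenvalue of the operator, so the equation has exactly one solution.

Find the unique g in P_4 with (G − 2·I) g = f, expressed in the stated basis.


write g with unknown coordinates in the stated basis and equate coefficients in (G − 2·I) g = f
solving from the highest basis element down gives g = -(5/3)x^3 - 18x^2 - (489/4)x - 5035/12
check: G g = -(5/3)x^3 - (71/2)x^2 - (489/2)x - 5035/6
so G g − 2·g = (5/3)x^3 + (1/2)x^2 = f ✓

g(x) = -(5/3)x^3 - 18x^2 - (489/4)x - 5035/12


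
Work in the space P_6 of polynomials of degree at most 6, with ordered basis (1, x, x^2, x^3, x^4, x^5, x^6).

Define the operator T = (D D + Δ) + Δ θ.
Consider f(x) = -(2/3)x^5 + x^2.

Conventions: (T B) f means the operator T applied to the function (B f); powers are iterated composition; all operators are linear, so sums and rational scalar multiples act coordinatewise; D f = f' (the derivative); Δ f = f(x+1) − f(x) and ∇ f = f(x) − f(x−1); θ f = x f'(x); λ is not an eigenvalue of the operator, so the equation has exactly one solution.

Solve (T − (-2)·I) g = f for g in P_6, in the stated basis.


g(x) = -(1/3)x^5 + 5x^4 - (110/3)x^3 + (251/2)x^2 - (183/2)x - 1925/12

write g with unknown coordinates in the stated basis and equate coefficients in (T − (-2)·I) g = f
solving from the highest basis element down gives g = -(1/3)x^5 + 5x^4 - (110/3)x^3 + (251/2)x^2 - (183/2)x - 1925/12
check: T g = -10x^4 + (220/3)x^3 - 250x^2 + 183x + 1925/6
so T g − (-2)·g = -(2/3)x^5 + x^2 = f ✓


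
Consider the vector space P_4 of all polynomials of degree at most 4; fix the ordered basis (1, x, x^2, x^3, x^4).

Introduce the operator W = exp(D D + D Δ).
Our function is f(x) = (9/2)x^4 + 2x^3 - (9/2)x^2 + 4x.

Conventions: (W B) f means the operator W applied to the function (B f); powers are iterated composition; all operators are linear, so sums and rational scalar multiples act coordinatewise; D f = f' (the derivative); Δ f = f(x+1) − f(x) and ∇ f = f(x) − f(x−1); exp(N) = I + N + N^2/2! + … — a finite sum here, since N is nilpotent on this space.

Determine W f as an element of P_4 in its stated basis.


the image equals g(x) = (9/2)x^4 + 2x^3 + (207/2)x^2 + 82x + 222

order-1 term: 108x^2 + 78x + 6
order-2 term: 216
the series for exp(D D + D Δ) f terminates at order 2
exp(D D + D Δ) f = (9/2)x^4 + 2x^3 + (207/2)x^2 + 82x + 222


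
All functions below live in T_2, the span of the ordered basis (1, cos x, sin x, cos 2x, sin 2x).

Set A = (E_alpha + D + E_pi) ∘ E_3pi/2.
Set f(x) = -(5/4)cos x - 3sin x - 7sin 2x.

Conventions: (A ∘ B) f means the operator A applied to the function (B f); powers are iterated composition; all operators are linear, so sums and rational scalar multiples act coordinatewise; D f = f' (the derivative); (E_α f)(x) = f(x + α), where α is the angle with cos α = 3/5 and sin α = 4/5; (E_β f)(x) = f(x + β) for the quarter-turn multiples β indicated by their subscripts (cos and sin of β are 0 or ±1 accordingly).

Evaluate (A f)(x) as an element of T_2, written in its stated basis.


g(x) = -(69/20)cos x - (49/10)sin x + (518/25)cos 2x + (126/25)sin 2x

E_3pi/2 f = 3cos x - (5/4)sin x + 7sin 2x
E_alpha E_3pi/2 f = (4/5)cos x - (63/20)sin x + (168/25)cos 2x - (49/25)sin 2x
D E_3pi/2 f = -(5/4)cos x - 3sin x + 14cos 2x
E_pi E_3pi/2 f = -3cos x + (5/4)sin x + 7sin 2x
(E_alpha + D + E_pi) E_3pi/2 f = -(69/20)cos x - (49/10)sin x + (518/25)cos 2x + (126/25)sin 2x


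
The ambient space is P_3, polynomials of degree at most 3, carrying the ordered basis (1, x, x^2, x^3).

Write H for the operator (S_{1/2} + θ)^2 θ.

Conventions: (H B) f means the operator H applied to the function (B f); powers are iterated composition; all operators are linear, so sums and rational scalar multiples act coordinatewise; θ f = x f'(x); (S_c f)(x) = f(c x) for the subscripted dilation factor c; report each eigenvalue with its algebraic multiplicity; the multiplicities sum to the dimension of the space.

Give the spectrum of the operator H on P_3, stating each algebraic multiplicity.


image of 1: 0
image of x: (9/4)x
image of x^2: (81/8)x^2
image of x^3: (1875/64)x^3
the matrix is upper triangular; its diagonal is (0, 9/4, 81/8, 1875/64)
for a triangular matrix the eigenvalues are the diagonal entries, with algebraic multiplicity their repetition count

λ = 0 (multiplicity 1), λ = 9/4 (multiplicity 1), λ = 81/8 (multiplicity 1), λ = 1875/64 (multiplicity 1)


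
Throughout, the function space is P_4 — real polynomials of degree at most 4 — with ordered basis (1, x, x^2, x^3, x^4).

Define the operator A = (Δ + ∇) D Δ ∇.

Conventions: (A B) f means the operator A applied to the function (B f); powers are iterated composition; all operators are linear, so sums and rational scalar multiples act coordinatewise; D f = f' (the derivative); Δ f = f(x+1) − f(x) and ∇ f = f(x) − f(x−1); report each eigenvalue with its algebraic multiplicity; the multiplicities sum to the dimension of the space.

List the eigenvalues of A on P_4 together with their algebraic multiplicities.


λ = 0 (multiplicity 5)

image of 1: 0
image of x: 0
image of x^2: 0
image of x^3: 0
image of x^4: 48
the matrix is upper triangular; its diagonal is (0, 0, 0, 0, 0)
for a triangular matrix the eigenvalues are the diagonal entries, with algebraic multiplicity their repetition count


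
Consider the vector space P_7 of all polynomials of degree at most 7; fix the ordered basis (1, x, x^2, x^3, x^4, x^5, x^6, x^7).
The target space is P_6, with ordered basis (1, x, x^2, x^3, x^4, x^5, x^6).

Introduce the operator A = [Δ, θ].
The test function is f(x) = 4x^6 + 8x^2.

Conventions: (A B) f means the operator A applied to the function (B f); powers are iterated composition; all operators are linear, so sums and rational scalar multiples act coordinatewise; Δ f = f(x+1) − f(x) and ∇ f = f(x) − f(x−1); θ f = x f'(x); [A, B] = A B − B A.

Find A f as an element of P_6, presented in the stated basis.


θ f = 24x^6 + 16x^2
Δ θ f = 144x^5 + 360x^4 + 480x^3 + 360x^2 + 176x + 40
Δ f = 24x^5 + 60x^4 + 80x^3 + 60x^2 + 40x + 12
θ Δ f = 120x^5 + 240x^4 + 240x^3 + 120x^2 + 40x
[Δ, θ] f = 24x^5 + 120x^4 + 240x^3 + 240x^2 + 136x + 40

the image equals g(x) = 24x^5 + 120x^4 + 240x^3 + 240x^2 + 136x + 40


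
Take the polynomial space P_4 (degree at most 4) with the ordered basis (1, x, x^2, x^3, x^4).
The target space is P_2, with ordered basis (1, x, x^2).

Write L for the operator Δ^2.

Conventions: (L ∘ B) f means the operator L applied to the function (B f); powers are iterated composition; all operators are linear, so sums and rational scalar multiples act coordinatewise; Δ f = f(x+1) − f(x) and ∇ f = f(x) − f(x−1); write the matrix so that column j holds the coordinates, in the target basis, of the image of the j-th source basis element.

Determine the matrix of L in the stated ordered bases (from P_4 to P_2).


image of 1: 0
image of x: 0
image of x^2: 2
image of x^3: 6x + 6
image of x^4: 12x^2 + 24x + 14
each image's coordinates form column j of the matrix

the matrix is [[0, 0, 2, 6, 14]; [0, 0, 0, 6, 24]; [0, 0, 0, 0, 12]] (rows listed top to bottom)


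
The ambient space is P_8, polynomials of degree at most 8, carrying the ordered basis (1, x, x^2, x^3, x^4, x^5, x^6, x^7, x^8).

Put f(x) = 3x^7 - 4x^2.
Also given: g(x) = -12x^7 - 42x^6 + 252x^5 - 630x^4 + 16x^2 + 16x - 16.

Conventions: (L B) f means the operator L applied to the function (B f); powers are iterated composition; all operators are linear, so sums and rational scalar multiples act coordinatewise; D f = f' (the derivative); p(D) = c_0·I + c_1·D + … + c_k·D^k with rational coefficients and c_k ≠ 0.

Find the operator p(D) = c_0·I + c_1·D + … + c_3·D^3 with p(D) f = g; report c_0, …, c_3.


p(D) = -4·I − 2·D + 2·D^2 − D^3, i.e. c_0 = -4, c_1 = -2, c_2 = 2, c_3 = -1

D^0 f = 3x^7 - 4x^2
D^1 f = 21x^6 - 8x
D^2 f = 126x^5 - 8
D^3 f = 630x^4
matching coefficients of g against c_0 f + c_1 Df + … from the top degree down determines the c_i
solution: c_0 = -4, c_1 = -2, c_2 = 2, c_3 = -1


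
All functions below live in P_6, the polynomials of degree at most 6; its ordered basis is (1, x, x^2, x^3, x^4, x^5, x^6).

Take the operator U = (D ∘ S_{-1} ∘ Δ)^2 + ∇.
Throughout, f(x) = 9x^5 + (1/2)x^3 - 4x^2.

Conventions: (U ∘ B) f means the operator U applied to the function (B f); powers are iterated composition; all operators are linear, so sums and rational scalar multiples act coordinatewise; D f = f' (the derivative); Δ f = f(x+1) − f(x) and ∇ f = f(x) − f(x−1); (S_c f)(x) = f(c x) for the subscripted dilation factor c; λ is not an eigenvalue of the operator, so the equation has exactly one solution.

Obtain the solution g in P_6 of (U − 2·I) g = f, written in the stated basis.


write g with unknown coordinates in the stated basis and equate coefficients in (U − 2·I) g = f
solving from the highest basis element down gives g = -(9/2)x^5 - (45/4)x^4 - (1/4)x^3 + (103/8)x^2 - 268x - 4355/16
check: U g = -(45/2)x^4 + (87/4)x^2 - 536x - 4355/8
so U g − 2·g = 9x^5 + (1/2)x^3 - 4x^2 = f ✓

the image equals g(x) = -(9/2)x^5 - (45/4)x^4 - (1/4)x^3 + (103/8)x^2 - 268x - 4355/16


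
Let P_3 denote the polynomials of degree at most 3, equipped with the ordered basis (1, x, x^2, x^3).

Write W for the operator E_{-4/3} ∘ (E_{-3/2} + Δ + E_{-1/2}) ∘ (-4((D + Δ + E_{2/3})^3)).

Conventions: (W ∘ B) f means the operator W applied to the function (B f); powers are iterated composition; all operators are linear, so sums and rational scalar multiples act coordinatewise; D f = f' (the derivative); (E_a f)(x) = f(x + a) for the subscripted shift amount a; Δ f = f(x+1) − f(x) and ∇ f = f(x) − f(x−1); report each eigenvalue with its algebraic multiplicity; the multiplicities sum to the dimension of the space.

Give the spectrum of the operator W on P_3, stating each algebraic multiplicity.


λ = -8 (multiplicity 4)

image of 1: -8
image of x: -8x - 148/3
image of x^2: -8x^2 - (296/3)x - 1622/9
image of x^3: -8x^3 - 148x^2 - (1622/3)x - 6886/27
the matrix is upper triangular; its diagonal is (-8, -8, -8, -8)
for a triangular matrix the eigenvalues are the diagonal entries, with algebraic multiplicity their repetition count


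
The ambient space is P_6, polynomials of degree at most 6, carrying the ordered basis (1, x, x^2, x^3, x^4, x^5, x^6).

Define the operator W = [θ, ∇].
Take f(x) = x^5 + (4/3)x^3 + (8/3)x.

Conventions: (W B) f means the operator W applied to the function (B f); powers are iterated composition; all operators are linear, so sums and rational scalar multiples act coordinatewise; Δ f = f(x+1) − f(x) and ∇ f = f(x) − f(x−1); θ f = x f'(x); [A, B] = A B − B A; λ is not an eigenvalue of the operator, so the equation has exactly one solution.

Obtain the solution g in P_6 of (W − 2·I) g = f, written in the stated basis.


the result is g(x) = -(1/2)x^5 + (5/4)x^4 - (49/6)x^3 + (109/4)x^2 - (787/12)x + 1825/24

write g with unknown coordinates in the stated basis and equate coefficients in (W − 2·I) g = f
solving from the highest basis element down gives g = -(1/2)x^5 + (5/4)x^4 - (49/6)x^3 + (109/4)x^2 - (787/12)x + 1825/24
check: W g = (5/2)x^4 - 15x^3 + (109/2)x^2 - (257/2)x + 1825/12
so W g − 2·g = x^5 + (4/3)x^3 + (8/3)x = f ✓


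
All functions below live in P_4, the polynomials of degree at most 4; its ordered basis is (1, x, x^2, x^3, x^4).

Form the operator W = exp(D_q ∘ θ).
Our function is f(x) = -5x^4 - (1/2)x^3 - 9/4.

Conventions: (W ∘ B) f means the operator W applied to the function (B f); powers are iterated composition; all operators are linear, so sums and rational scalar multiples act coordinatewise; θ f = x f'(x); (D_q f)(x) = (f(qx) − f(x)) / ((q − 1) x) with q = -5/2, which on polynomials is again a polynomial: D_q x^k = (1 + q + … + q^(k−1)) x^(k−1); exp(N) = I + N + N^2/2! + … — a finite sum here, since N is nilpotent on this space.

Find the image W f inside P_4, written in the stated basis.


the result is g(x) = -5x^4 + 217x^3 + (24681/16)x^2 - 1539x - 24711/64

order-1 term: (435/2)x^3 - (57/8)x^2
order-2 term: (24795/16)x^2 + (171/16)x
order-3 term: -(24795/16)x + 57/16
order-4 term: -24795/64
the series for exp(D_q ∘ θ) f terminates at order 4
exp(D_q ∘ θ) f = -5x^4 + 217x^3 + (24681/16)x^2 - 1539x - 24711/64


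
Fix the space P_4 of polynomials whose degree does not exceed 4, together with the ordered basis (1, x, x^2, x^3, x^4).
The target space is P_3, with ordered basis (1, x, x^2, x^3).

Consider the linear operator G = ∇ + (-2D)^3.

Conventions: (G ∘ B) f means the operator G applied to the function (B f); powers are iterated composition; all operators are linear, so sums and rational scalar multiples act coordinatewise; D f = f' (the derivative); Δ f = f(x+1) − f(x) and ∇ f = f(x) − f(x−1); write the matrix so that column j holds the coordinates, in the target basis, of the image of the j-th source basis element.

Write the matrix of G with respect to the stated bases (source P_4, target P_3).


the matrix is [[0, 1, -1, -47, -1]; [0, 0, 2, -3, -188]; [0, 0, 0, 3, -6]; [0, 0, 0, 0, 4]] (rows listed top to bottom)

image of 1: 0
image of x: 1
image of x^2: 2x - 1
image of x^3: 3x^2 - 3x - 47
image of x^4: 4x^3 - 6x^2 - 188x - 1
each image's coordinates form column j of the matrix


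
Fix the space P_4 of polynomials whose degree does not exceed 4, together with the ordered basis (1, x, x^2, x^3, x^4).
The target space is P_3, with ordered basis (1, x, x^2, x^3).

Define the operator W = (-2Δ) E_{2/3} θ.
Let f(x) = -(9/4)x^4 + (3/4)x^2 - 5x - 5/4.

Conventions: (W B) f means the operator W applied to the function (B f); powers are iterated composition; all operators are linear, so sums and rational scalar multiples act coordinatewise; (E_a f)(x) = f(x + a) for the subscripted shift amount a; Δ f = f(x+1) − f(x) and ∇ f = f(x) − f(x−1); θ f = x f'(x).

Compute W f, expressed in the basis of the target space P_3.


θ f = -9x^4 + (3/2)x^2 - 5x
E_{2/3} θ f = -9x^4 - 24x^3 - (45/2)x^2 - (41/3)x - 40/9
Δ (E_{2/3} θ) f = -36x^3 - 126x^2 - 153x - 415/6
(-2Δ) (E_{2/3} θ) f = 72x^3 + 252x^2 + 306x + 415/3

the result is g(x) = 72x^3 + 252x^2 + 306x + 415/3


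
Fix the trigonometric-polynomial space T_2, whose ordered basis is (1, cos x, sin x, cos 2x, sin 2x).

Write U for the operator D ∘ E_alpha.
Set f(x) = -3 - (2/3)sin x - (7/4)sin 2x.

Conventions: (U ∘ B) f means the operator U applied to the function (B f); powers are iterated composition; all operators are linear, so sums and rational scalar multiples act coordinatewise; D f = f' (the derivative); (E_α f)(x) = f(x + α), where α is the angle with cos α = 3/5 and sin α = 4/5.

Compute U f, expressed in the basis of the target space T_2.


E_alpha f = -3 - (8/15)cos x - (2/5)sin x - (42/25)cos 2x + (49/100)sin 2x
D E_alpha f = -(2/5)cos x + (8/15)sin x + (49/50)cos 2x + (84/25)sin 2x

g(x) = -(2/5)cos x + (8/15)sin x + (49/50)cos 2x + (84/25)sin 2x


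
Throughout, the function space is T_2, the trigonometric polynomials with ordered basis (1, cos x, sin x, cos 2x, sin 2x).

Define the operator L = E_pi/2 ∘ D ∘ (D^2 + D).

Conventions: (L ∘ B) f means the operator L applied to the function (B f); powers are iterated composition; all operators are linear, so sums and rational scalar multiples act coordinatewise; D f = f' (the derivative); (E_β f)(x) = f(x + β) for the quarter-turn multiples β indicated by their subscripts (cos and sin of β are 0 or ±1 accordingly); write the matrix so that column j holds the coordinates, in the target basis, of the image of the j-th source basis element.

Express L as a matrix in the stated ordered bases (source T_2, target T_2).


image of 1: 0
image of cos x: cos x + sin x
image of sin x: -cos x + sin x
image of cos 2x: 4cos 2x - 8sin 2x
image of sin 2x: 8cos 2x + 4sin 2x
each image's coordinates form column j of the matrix

the matrix is [[0, 0, 0, 0, 0]; [0, 1, -1, 0, 0]; [0, 1, 1, 0, 0]; [0, 0, 0, 4, 8]; [0, 0, 0, -8, 4]] (rows listed top to bottom)


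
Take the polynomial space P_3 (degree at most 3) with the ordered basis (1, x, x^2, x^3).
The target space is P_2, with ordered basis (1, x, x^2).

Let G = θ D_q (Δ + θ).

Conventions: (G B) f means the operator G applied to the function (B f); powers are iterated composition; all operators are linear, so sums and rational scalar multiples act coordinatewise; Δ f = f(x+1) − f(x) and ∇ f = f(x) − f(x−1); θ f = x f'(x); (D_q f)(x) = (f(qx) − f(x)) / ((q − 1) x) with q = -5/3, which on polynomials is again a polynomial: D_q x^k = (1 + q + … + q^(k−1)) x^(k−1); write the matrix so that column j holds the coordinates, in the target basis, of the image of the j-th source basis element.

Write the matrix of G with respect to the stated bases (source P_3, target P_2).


the matrix is [[0, 0, 0, 0]; [0, 0, -4/3, -2]; [0, 0, 0, 38/3]] (rows listed top to bottom)

image of 1: 0
image of x: 0
image of x^2: -(4/3)x
image of x^3: (38/3)x^2 - 2x
each image's coordinates form column j of the matrix


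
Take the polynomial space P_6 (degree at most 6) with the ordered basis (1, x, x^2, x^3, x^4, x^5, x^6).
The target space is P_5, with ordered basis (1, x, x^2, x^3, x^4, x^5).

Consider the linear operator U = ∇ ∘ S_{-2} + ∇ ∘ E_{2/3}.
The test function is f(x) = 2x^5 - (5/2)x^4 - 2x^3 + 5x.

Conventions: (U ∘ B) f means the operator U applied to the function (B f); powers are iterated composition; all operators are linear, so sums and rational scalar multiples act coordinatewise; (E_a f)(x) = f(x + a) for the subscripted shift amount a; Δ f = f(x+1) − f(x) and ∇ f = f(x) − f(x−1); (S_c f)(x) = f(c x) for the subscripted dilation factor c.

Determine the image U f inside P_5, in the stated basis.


S_{-2} f = -64x^5 - 40x^4 + 16x^3 - 10x
∇ S_{-2} f = -320x^4 + 480x^3 - 352x^2 + 112x - 18
E_{2/3} f = 2x^5 + (25/6)x^4 + (2/9)x^3 - (128/27)x^2 + (109/81)x + 610/243
∇ E_{2/3} f = 10x^4 - (10/3)x^3 - (13/3)x^2 - (94/27)x + 671/162
(∇ ∘ S_{-2} + ∇ ∘ E_{2/3}) f = -310x^4 + (1430/3)x^3 - (1069/3)x^2 + (2930/27)x - 2245/162

the image equals g(x) = -310x^4 + (1430/3)x^3 - (1069/3)x^2 + (2930/27)x - 2245/162


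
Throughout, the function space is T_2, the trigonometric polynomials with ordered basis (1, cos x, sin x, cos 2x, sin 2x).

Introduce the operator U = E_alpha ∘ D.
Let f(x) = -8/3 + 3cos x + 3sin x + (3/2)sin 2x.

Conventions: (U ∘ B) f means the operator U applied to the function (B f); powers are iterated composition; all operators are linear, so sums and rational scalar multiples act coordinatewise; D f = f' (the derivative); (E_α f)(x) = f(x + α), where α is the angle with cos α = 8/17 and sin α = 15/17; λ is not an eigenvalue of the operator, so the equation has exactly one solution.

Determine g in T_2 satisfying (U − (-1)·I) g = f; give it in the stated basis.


write g with unknown coordinates in the stated basis and equate coefficients in (U − (-1)·I) g = f
solving from the highest basis element down gives g = -8/3 - (9/2)cos x + (15/2)sin x + (483/485)cos 2x - (573/970)sin 2x
check: U g = (15/2)cos x - (9/2)sin x - (483/485)cos 2x + (1014/485)sin 2x
so U g − (-1)·g = -8/3 + 3cos x + 3sin x + (3/2)sin 2x = f ✓

the image equals g(x) = -8/3 - (9/2)cos x + (15/2)sin x + (483/485)cos 2x - (573/970)sin 2x


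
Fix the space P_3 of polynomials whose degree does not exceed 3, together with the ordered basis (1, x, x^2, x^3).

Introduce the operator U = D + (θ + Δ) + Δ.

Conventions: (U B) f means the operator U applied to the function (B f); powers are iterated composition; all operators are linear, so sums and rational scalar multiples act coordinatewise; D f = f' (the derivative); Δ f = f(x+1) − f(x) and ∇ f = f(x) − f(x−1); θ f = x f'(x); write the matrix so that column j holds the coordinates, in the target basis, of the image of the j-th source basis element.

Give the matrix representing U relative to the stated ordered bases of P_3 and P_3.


the matrix is [[0, 3, 2, 2]; [0, 1, 6, 6]; [0, 0, 2, 9]; [0, 0, 0, 3]] (rows listed top to bottom)

image of 1: 0
image of x: x + 3
image of x^2: 2x^2 + 6x + 2
image of x^3: 3x^3 + 9x^2 + 6x + 2
each image's coordinates form column j of the matrix


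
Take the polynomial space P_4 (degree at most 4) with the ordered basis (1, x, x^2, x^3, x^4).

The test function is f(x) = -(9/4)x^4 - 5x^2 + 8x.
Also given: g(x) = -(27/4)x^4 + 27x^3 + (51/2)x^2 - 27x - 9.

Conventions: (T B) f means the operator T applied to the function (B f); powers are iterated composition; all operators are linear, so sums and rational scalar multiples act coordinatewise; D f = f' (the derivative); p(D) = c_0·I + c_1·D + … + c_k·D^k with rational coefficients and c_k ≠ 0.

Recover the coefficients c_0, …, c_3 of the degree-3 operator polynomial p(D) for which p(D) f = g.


D^0 f = -(9/4)x^4 - 5x^2 + 8x
D^1 f = -9x^3 - 10x + 8
D^2 f = -27x^2 - 10
D^3 f = -54x
matching coefficients of g against c_0 f + c_1 Df + … from the top degree down determines the c_i
solution: c_0 = 3, c_1 = -3, c_2 = -3/2, c_3 = 3/2

c_0 = 3, c_1 = -3, c_2 = -3/2, c_3 = 3/2


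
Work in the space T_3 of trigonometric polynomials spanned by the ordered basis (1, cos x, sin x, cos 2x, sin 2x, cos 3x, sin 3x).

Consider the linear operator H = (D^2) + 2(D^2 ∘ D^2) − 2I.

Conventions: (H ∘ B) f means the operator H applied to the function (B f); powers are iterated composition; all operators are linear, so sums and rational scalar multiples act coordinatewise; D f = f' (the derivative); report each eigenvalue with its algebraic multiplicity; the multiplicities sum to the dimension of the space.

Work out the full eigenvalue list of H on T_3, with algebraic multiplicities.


λ = -2 (multiplicity 1), λ = -1 (multiplicity 2), λ = 26 (multiplicity 2), λ = 151 (multiplicity 2)

image of 1: -2
image of cos x: -cos x
image of sin x: -sin x
image of cos 2x: 26cos 2x
image of sin 2x: 26sin 2x
image of cos 3x: 151cos 3x
image of sin 3x: 151sin 3x
the matrix is diagonal; its diagonal is (-2, -1, -1, 26, 26, 151, 151)
for a triangular matrix the eigenvalues are the diagonal entries, with algebraic multiplicity their repetition count


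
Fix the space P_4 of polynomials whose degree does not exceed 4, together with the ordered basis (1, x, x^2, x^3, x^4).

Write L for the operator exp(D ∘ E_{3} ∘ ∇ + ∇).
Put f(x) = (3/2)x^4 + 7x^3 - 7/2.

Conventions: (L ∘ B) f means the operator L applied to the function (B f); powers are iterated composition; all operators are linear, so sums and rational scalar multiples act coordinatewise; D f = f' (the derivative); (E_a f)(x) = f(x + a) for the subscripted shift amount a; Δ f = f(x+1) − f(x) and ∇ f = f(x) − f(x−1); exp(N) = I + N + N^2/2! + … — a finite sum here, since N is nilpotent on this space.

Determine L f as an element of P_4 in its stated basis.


the image equals g(x) = (3/2)x^4 + 13x^3 + 39x^2 + 162x + 360

order-1 term: 6x^3 + 30x^2 + 117x + 449/2
order-2 term: 9x^2 + 39x + 243/2
order-3 term: 6x + 16
order-4 term: 3/2
the series for exp(D ∘ E_{3} ∘ ∇ + ∇) f terminates at order 4
exp(D ∘ E_{3} ∘ ∇ + ∇) f = (3/2)x^4 + 13x^3 + 39x^2 + 162x + 360


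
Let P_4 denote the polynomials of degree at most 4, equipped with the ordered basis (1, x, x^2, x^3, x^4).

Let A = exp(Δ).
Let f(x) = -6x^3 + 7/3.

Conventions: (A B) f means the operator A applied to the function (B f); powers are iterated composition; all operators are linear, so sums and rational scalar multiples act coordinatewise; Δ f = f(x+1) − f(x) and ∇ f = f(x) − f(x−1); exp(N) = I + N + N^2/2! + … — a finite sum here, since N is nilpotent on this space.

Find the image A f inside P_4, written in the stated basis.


g(x) = -6x^3 - 18x^2 - 36x - 83/3

order-1 term: -18x^2 - 18x - 6
order-2 term: -18x - 18
order-3 term: -6
the series for exp(Δ) f terminates at order 3
exp(Δ) f = -6x^3 - 18x^2 - 36x - 83/3


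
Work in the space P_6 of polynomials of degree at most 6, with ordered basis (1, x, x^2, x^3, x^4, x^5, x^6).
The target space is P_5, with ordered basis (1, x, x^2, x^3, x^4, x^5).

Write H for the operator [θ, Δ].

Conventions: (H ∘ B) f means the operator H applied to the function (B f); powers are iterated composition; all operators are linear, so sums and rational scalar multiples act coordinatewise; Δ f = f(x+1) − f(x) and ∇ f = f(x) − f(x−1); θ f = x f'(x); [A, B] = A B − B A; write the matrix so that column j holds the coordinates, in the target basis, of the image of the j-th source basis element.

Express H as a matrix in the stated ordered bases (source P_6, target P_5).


image of 1: 0
image of x: -1
image of x^2: -2x - 2
image of x^3: -3x^2 - 6x - 3
image of x^4: -4x^3 - 12x^2 - 12x - 4
image of x^5: -5x^4 - 20x^3 - 30x^2 - 20x - 5
image of x^6: -6x^5 - 30x^4 - 60x^3 - 60x^2 - 30x - 6
each image's coordinates form column j of the matrix

the matrix is [[0, -1, -2, -3, -4, -5, -6]; [0, 0, -2, -6, -12, -20, -30]; [0, 0, 0, -3, -12, -30, -60]; [0, 0, 0, 0, -4, -20, -60]; [0, 0, 0, 0, 0, -5, -30]; [0, 0, 0, 0, 0, 0, -6]] (rows listed top to bottom)


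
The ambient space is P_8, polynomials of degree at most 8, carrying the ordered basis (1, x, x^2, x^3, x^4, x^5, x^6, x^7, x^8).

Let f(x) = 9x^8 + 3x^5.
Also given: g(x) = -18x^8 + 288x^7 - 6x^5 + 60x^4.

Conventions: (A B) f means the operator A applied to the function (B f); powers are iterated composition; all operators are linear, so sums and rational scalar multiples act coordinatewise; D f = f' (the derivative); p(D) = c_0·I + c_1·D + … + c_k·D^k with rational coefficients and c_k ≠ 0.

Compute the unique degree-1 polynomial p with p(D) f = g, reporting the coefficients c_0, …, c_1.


D^0 f = 9x^8 + 3x^5
D^1 f = 72x^7 + 15x^4
matching coefficients of g against c_0 f + c_1 Df + … from the top degree down determines the c_i
solution: c_0 = -2, c_1 = 4

c_0 = -2, c_1 = 4


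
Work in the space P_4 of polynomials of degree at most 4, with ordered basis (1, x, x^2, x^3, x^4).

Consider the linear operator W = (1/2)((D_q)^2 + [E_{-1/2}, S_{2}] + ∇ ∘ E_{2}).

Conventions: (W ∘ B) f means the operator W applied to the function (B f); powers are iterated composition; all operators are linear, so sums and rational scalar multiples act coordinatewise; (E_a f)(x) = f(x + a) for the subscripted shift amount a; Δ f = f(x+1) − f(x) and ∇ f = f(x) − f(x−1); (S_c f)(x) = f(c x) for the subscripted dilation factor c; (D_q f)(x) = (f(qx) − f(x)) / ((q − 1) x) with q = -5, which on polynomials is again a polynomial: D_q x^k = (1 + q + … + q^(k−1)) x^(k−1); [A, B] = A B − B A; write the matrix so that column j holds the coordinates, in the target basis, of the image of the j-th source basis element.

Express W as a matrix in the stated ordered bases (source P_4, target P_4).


image of 1: 0
image of x: 1/4
image of x^2: -1/8
image of x^3: -(3/2)x^2 - (141/4)x + 49/16
image of x^4: -6x^3 - 1074x^2 + (21/2)x + 255/32
each image's coordinates form column j of the matrix

the matrix is [[0, 1/4, -1/8, 49/16, 255/32]; [0, 0, 0, -141/4, 21/2]; [0, 0, 0, -3/2, -1074]; [0, 0, 0, 0, -6]; [0, 0, 0, 0, 0]] (rows listed top to bottom)


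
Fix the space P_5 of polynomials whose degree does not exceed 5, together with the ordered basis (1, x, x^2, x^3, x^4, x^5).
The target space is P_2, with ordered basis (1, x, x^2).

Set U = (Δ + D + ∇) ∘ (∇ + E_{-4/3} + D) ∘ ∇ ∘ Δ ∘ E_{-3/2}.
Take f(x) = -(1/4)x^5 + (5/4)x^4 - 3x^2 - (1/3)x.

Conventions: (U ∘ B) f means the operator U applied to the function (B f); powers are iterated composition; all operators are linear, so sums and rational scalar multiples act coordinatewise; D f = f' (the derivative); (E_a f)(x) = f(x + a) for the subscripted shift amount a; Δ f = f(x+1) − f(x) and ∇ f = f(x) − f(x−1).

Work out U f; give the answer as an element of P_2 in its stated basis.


the result is g(x) = -45x^2 + 165x - 555/4

E_{-3/2} f = -(1/4)x^5 + (25/8)x^4 - (105/8)x^3 + (357/16)x^2 - (2791/192)x + 253/128
Δ E_{-3/2} f = -(5/4)x^4 + 10x^3 - (185/8)x^2 + (33/2)x - 475/192
∇ Δ E_{-3/2} f = -5x^3 + (75/2)x^2 - (325/4)x + 407/8
∇ (∇ ∘ Δ ∘ E_{-3/2}) f = -15x^2 + 90x - 495/4
E_{-4/3} (∇ ∘ Δ ∘ E_{-3/2}) f = -5x^3 + (115/2)x^2 - (2495/12)x + 51349/216
D (∇ ∘ Δ ∘ E_{-3/2}) f = -15x^2 + 75x - 325/4
(∇ + E_{-4/3} + D) (∇ ∘ Δ ∘ E_{-3/2}) f = -5x^3 + (55/2)x^2 - (515/12)x + 7069/216
Δ (∇ + E_{-4/3} + D) (∇ ∘ Δ ∘ E_{-3/2}) f = -15x^2 + 40x - 245/12
D (∇ + E_{-4/3} + D) (∇ ∘ Δ ∘ E_{-3/2}) f = -15x^2 + 55x - 515/12
∇ (∇ + E_{-4/3} + D) (∇ ∘ Δ ∘ E_{-3/2}) f = -15x^2 + 70x - 905/12
(Δ + D + ∇) (∇ + E_{-4/3} + D) (∇ ∘ Δ ∘ E_{-3/2}) f = -45x^2 + 165x - 555/4


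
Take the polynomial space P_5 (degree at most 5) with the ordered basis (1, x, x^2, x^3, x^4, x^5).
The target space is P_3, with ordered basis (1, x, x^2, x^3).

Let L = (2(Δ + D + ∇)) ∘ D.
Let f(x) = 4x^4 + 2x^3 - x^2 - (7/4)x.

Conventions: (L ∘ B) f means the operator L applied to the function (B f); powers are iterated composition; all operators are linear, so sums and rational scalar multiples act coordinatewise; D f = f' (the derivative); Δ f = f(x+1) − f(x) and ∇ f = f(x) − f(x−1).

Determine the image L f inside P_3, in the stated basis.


the result is g(x) = 288x^2 + 72x + 52

D f = 16x^3 + 6x^2 - 2x - 7/4
Δ D f = 48x^2 + 60x + 20
D D f = 48x^2 + 12x - 2
∇ D f = 48x^2 - 36x + 8
(Δ + D + ∇) D f = 144x^2 + 36x + 26
(2(Δ + D + ∇)) D f = 288x^2 + 72x + 52


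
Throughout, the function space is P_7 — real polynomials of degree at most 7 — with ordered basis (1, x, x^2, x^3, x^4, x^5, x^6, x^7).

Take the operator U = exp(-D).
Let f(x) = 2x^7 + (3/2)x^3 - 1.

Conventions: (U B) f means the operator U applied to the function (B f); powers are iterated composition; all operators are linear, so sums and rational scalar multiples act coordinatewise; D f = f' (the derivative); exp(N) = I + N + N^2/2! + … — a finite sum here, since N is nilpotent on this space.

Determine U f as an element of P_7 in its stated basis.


order-1 term: -14x^6 - (9/2)x^2
order-2 term: 42x^5 + (9/2)x
order-3 term: -70x^4 - 3/2
order-4 term: 70x^3
order-5 term: -42x^2
order-6 term: 14x
order-7 term: -2
the series for exp(-D) f terminates at order 7
exp(-D) f = 2x^7 - 14x^6 + 42x^5 - 70x^4 + (143/2)x^3 - (93/2)x^2 + (37/2)x - 9/2

g(x) = 2x^7 - 14x^6 + 42x^5 - 70x^4 + (143/2)x^3 - (93/2)x^2 + (37/2)x - 9/2


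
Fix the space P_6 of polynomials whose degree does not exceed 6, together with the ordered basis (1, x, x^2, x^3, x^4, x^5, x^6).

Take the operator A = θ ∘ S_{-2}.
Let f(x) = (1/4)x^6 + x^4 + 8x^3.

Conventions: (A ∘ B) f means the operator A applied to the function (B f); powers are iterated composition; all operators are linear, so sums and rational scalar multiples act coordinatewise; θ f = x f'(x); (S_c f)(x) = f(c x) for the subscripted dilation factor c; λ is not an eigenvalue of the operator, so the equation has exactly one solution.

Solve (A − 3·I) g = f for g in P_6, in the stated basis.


write g with unknown coordinates in the stated basis and equate coefficients in (A − 3·I) g = f
solving from the highest basis element down gives g = (1/1524)x^6 + (1/61)x^4 - (8/27)x^3
check: A g = (32/127)x^6 + (64/61)x^4 + (64/9)x^3
so A g − 3·g = (1/4)x^6 + x^4 + 8x^3 = f ✓

g(x) = (1/1524)x^6 + (1/61)x^4 - (8/27)x^3


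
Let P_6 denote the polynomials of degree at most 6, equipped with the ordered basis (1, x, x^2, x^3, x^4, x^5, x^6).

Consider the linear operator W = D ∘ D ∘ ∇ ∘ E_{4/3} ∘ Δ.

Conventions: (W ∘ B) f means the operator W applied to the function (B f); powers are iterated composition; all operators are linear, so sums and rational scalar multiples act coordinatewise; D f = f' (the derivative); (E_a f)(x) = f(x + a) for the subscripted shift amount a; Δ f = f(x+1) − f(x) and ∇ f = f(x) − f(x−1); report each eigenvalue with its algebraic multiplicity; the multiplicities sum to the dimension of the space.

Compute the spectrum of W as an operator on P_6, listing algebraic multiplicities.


image of 1: 0
image of x: 0
image of x^2: 0
image of x^3: 0
image of x^4: 24
image of x^5: 120x + 160
image of x^6: 360x^2 + 960x + 700
the matrix is upper triangular; its diagonal is (0, 0, 0, 0, 0, 0, 0)
for a triangular matrix the eigenvalues are the diagonal entries, with algebraic multiplicity their repetition count

λ = 0 (multiplicity 7)


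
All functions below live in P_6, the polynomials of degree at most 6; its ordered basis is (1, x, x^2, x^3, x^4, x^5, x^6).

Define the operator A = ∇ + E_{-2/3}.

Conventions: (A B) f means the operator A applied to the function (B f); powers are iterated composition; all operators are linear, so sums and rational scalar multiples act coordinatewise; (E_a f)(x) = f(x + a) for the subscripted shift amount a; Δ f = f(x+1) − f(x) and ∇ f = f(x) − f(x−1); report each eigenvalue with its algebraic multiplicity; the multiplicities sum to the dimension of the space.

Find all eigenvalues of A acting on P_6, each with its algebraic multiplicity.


image of 1: 1
image of x: x + 1/3
image of x^2: x^2 + (2/3)x - 5/9
image of x^3: x^3 + x^2 - (5/3)x + 19/27
image of x^4: x^4 + (4/3)x^3 - (10/3)x^2 + (76/27)x - 65/81
image of x^5: x^5 + (5/3)x^4 - (50/9)x^3 + (190/27)x^2 - (325/81)x + 211/243
image of x^6: x^6 + 2x^5 - (25/3)x^4 + (380/27)x^3 - (325/27)x^2 + (422/81)x - 665/729
the matrix is upper triangular; its diagonal is (1, 1, 1, 1, 1, 1, 1)
for a triangular matrix the eigenvalues are the diagonal entries, with algebraic multiplicity their repetition count

λ = 1 (multiplicity 7)


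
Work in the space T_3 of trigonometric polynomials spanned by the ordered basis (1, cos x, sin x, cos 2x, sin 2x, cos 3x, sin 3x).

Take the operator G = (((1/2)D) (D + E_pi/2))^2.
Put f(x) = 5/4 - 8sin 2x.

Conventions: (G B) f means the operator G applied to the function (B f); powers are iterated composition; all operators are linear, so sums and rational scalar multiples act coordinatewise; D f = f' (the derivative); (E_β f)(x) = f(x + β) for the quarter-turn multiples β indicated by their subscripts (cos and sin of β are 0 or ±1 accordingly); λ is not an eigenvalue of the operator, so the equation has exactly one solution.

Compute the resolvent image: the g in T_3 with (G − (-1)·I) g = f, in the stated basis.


write g with unknown coordinates in the stated basis and equate coefficients in (G − (-1)·I) g = f
solving from the highest basis element down gives g = 5/4 + cos 2x - sin 2x
check: G g = -cos 2x - 7sin 2x
so G g − (-1)·g = 5/4 - 8sin 2x = f ✓

the result is g(x) = 5/4 + cos 2x - sin 2x
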